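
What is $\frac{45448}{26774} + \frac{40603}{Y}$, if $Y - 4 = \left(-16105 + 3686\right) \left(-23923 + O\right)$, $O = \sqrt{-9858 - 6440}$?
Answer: $\frac{2006026461479346476017}{1181680794887539443233} + \frac{504248657 i \sqrt{16298}}{88270769768248259} \approx 1.6976 + 7.2928 \cdot 10^{-7} i$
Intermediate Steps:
$O = i \sqrt{16298}$ ($O = \sqrt{-16298} = i \sqrt{16298} \approx 127.66 i$)
$Y = 297099741 - 12419 i \sqrt{16298}$ ($Y = 4 + \left(-16105 + 3686\right) \left(-23923 + i \sqrt{16298}\right) = 4 - 12419 \left(-23923 + i \sqrt{16298}\right) = 4 + \left(297099737 - 12419 i \sqrt{16298}\right) = 297099741 - 12419 i \sqrt{16298} \approx 2.971 \cdot 10^{8} - 1.5855 \cdot 10^{6} i$)
$\frac{45448}{26774} + \frac{40603}{Y} = \frac{45448}{26774} + \frac{40603}{297099741 - 12419 i \sqrt{16298}} = 45448 \cdot \frac{1}{26774} + \frac{40603}{297099741 - 12419 i \sqrt{16298}} = \frac{22724}{13387} + \frac{40603}{297099741 - 12419 i \sqrt{16298}}$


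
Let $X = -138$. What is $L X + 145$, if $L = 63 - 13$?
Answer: $-6755$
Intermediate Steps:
$L = 50$
$L X + 145 = 50 \left(-138\right) + 145 = -6900 + 145 = -6755$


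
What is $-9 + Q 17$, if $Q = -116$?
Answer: $-1981$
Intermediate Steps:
$-9 + Q 17 = -9 - 1972 = -1981$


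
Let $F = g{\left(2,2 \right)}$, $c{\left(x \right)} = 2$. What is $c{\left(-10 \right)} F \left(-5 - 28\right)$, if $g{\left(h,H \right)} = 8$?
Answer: $-528$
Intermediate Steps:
$F = 8$
$c{\left(-10 \right)} F \left(-5 - 28\right) = 2 \cdot 8 \left(-5 - 28\right) = 16 \left(-33\right) = -528$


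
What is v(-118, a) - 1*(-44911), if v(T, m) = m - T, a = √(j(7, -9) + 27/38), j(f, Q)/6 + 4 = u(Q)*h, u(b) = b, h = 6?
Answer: 45029 + I*√501486/38 ≈ 45029.0 + 18.636*I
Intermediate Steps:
j(f, Q) = -24 + 36*Q (j(f, Q) = -24 + 6*(Q*6) = -24 + 6*(6*Q) = -24 + 36*Q)
a = I*√501486/38 (a = √((-24 + 36*(-9)) + 27/38) = √((-24 - 324) + 27*(1/38)) = √(-348 + 27/38) = √(-13197/38) = I*√501486/38 ≈ 18.636*I)
v(-118, a) - 1*(-44911) = (I*√501486/38 - 1*(-118)) - 1*(-44911) = (I*√501486/38 + 118) + 44911 = (118 + I*√501486/38) + 44911 = 45029 + I*√501486/38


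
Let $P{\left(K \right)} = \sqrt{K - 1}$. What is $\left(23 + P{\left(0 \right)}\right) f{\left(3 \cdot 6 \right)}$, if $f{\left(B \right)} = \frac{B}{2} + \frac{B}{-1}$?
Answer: $-207 - 9 i \approx -207.0 - 9.0 i$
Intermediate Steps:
$P{\left(K \right)} = \sqrt{-1 + K}$
$f{\left(B \right)} = - \frac{B}{2}$ ($f{\left(B \right)} = B \frac{1}{2} + B \left(-1\right) = \frac{B}{2} - B = - \frac{B}{2}$)
$\left(23 + P{\left(0 \right)}\right) f{\left(3 \cdot 6 \right)} = \left(23 + \sqrt{-1 + 0}\right) \left(- \frac{3 \cdot 6}{2}\right) = \left(23 + \sqrt{-1}\right) \left(\left(- \frac{1}{2}\right) 18\right) = \left(23 + i\right) \left(-9\right) = -207 - 9 i$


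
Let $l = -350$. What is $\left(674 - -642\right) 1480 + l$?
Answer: $1947330$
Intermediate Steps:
$\left(674 - -642\right) 1480 + l = \left(674 - -642\right) 1480 - 350 = \left(674 + 642\right) 1480 - 350 = 1316 \cdot 1480 - 350 = 1947680 - 350 = 1947330$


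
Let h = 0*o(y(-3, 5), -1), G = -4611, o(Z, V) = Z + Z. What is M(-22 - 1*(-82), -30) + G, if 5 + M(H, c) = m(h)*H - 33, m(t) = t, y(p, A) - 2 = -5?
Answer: -4649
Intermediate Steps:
y(p, A) = -3 (y(p, A) = 2 - 5 = -3)
o(Z, V) = 2*Z
h = 0 (h = 0*(2*(-3)) = 0*(-6) = 0)
M(H, c) = -38 (M(H, c) = -5 + (0*H - 33) = -5 + (0 - 33) = -5 - 33 = -38)
M(-22 - 1*(-82), -30) + G = -38 - 4611 = -4649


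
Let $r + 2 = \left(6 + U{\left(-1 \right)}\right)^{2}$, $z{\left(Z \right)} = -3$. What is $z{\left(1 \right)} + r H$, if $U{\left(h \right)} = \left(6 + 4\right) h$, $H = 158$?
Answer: $2209$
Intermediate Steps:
$U{\left(h \right)} = 10 h$
$r = 14$ ($r = -2 + \left(6 + 10 \left(-1\right)\right)^{2} = -2 + \left(6 - 10\right)^{2} = -2 + \left(-4\right)^{2} = -2 + 16 = 14$)
$z{\left(1 \right)} + r H = -3 + 14 \cdot 158 = -3 + 2212 = 2209$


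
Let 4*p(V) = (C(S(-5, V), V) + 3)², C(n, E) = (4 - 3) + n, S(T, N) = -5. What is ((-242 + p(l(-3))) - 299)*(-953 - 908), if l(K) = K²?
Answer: 4025343/4 ≈ 1.0063e+6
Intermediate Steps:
C(n, E) = 1 + n
p(V) = ¼ (p(V) = ((1 - 5) + 3)²/4 = (-4 + 3)²/4 = (¼)*(-1)² = (¼)*1 = ¼)
((-242 + p(l(-3))) - 299)*(-953 - 908) = ((-242 + ¼) - 299)*(-953 - 908) = (-967/4 - 299)*(-1861) = -2163/4*(-1861) = 4025343/4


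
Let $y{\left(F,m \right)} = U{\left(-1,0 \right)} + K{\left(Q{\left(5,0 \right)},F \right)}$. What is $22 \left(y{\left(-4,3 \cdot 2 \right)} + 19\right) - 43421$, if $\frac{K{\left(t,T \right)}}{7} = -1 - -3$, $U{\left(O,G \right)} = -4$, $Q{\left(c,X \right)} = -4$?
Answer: $-42783$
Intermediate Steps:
$K{\left(t,T \right)} = 14$ ($K{\left(t,T \right)} = 7 \left(-1 - -3\right) = 7 \left(-1 + 3\right) = 7 \cdot 2 = 14$)
$y{\left(F,m \right)} = 10$ ($y{\left(F,m \right)} = -4 + 14 = 10$)
$22 \left(y{\left(-4,3 \cdot 2 \right)} + 19\right) - 43421 = 22 \left(10 + 19\right) - 43421 = 22 \cdot 29 - 43421 = 638 - 43421 = -42783$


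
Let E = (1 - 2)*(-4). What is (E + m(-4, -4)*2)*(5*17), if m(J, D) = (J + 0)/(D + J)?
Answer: 425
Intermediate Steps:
m(J, D) = J/(D + J)
E = 4 (E = -1*(-4) = 4)
(E + m(-4, -4)*2)*(5*17) = (4 - 4/(-4 - 4)*2)*(5*17) = (4 - 4/(-8)*2)*85 = (4 - 4*(-1/8)*2)*85 = (4 + (1/2)*2)*85 = (4 + 1)*85 = 5*85 = 425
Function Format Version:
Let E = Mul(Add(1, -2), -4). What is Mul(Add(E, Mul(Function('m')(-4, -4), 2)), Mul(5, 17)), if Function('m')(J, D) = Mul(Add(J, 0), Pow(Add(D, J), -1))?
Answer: 425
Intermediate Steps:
Function('m')(J, D) = Mul(J, Pow(Add(D, J), -1))
E = 4 (E = Mul(-1, -4) = 4)
Mul(Add(E, Mul(Function('m')(-4, -4), 2)), Mul(5, 17)) = Mul(Add(4, Mul(Mul(-4, Pow(Add(-4, -4), -1)), 2)), Mul(5, 17)) = Mul(Add(4, Mul(Mul(-4, Pow(-8, -1)), 2)), 85) = Mul(Add(4, Mul(Mul(-4, Rational(-1, 8)), 2)), 85) = Mul(Add(4, Mul(Rational(1, 2), 2)), 85) = Mul(Add(4, 1), 85) = Mul(5, 85) = 425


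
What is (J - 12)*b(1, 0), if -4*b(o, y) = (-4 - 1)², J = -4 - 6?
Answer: 275/2 ≈ 137.50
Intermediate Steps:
J = -10
b(o, y) = -25/4 (b(o, y) = -(-4 - 1)²/4 = -¼*(-5)² = -¼*25 = -25/4)
(J - 12)*b(1, 0) = (-10 - 12)*(-25/4) = -22*(-25/4) = 275/2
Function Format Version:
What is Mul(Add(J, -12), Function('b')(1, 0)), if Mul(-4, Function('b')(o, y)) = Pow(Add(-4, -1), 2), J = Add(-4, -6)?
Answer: Rational(275, 2) ≈ 137.50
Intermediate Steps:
J = -10
Function('b')(o, y) = Rational(-25, 4) (Function('b')(o, y) = Mul(Rational(-1, 4), Pow(Add(-4, -1), 2)) = Mul(Rational(-1, 4), Pow(-5, 2)) = Mul(Rational(-1, 4), 25) = Rational(-25, 4))
Mul(Add(J, -12), Function('b')(1, 0)) = Mul(Add(-10, -12), Rational(-25, 4)) = Mul(-22, Rational(-25, 4)) = Rational(275, 2)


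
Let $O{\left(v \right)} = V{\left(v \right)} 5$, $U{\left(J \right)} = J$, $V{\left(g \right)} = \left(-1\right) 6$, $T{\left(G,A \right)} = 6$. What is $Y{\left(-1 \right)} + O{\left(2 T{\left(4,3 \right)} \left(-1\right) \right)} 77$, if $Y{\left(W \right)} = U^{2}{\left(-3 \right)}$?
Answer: $-2301$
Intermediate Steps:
$V{\left(g \right)} = -6$
$Y{\left(W \right)} = 9$ ($Y{\left(W \right)} = \left(-3\right)^{2} = 9$)
$O{\left(v \right)} = -30$ ($O{\left(v \right)} = \left(-6\right) 5 = -30$)
$Y{\left(-1 \right)} + O{\left(2 T{\left(4,3 \right)} \left(-1\right) \right)} 77 = 9 - 2310 = -2301$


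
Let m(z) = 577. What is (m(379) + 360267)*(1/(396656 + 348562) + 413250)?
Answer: 55563000615027422/372609 ≈ 1.4912e+11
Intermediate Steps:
(m(379) + 360267)*(1/(396656 + 348562) + 413250) = (577 + 360267)*(1/(396656 + 348562) + 413250) = 360844*(1/745218 + 413250) = 360844*(307961338501/745218) = 55563000615027422/372609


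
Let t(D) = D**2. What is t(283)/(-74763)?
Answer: -80089/74763 ≈ -1.0712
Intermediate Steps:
t(283)/(-74763) = 283**2/(-74763) = 80089*(-1/74763) = -80089/74763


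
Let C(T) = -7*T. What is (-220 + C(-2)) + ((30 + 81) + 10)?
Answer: -85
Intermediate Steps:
(-220 + C(-2)) + ((30 + 81) + 10) = (-220 - 7*(-2)) + ((30 + 81) + 10) = (-220 + 14) + (111 + 10) = -206 + 121 = -85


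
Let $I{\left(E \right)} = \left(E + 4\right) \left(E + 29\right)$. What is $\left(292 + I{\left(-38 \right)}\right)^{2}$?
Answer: $357604$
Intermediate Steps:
$I{\left(E \right)} = \left(4 + E\right) \left(29 + E\right)$
$\left(292 + I{\left(-38 \right)}\right)^{2} = \left(292 + \left(116 + \left(-38\right)^{2} + 33 \left(-38\right)\right)\right)^{2} = \left(292 + \left(116 + 1444 - 1254\right)\right)^{2} = \left(292 + 306\right)^{2} = 598^{2} = 357604$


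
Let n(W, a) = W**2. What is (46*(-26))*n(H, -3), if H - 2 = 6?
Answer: -76544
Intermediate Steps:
H = 8 (H = 2 + 6 = 8)
(46*(-26))*n(H, -3) = (46*(-26))*8**2 = -1196*64 = -76544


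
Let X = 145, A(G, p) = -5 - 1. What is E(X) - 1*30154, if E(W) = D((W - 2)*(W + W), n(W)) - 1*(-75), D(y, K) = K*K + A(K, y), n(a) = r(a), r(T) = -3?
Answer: -30076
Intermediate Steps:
A(G, p) = -6
n(a) = -3
D(y, K) = -6 + K**2 (D(y, K) = K*K - 6 = K**2 - 6 = -6 + K**2)
E(W) = 78 (E(W) = (-6 + (-3)**2) - 1*(-75) = (-6 + 9) + 75 = 3 + 75 = 78)
E(X) - 1*30154 = 78 - 1*30154 = 78 - 30154 = -30076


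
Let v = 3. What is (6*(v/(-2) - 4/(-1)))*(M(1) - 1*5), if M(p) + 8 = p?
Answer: -180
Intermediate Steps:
M(p) = -8 + p
(6*(v/(-2) - 4/(-1)))*(M(1) - 1*5) = (6*(3/(-2) - 4/(-1)))*((-8 + 1) - 1*5) = (6*(3*(-½) - 4*(-1)))*(-7 - 5) = (6*(-3/2 + 4))*(-12) = (6*(5/2))*(-12) = 15*(-12) = -180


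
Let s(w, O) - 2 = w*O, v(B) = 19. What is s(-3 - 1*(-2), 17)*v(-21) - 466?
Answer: -751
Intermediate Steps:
s(w, O) = 2 + O*w (s(w, O) = 2 + w*O = 2 + O*w)
s(-3 - 1*(-2), 17)*v(-21) - 466 = (2 + 17*(-3 - 1*(-2)))*19 - 466 = (2 + 17*(-3 + 2))*19 - 466 = (2 + 17*(-1))*19 - 466 = (2 - 17)*19 - 466 = -15*19 - 466 = -285 - 466 = -751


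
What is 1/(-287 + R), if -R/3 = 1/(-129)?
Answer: -43/12340 ≈ -0.0034846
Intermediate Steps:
R = 1/43 (R = -3/(-129) = -3*(-1/129) = 1/43 ≈ 0.023256)
1/(-287 + R) = 1/(-287 + 1/43) = 1/(-12340/43) = -43/12340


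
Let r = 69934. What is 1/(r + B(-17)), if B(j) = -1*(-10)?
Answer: 1/69944 ≈ 1.4297e-5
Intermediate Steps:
B(j) = 10
1/(r + B(-17)) = 1/(69934 + 10) = 1/69944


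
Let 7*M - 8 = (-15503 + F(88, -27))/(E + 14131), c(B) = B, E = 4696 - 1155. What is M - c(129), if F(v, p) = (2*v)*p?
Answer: -2262385/17672 ≈ -128.02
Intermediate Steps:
E = 3541
F(v, p) = 2*p*v
M = 17303/17672 (M = 8/7 + ((-15503 + 2*(-27)*88)/(3541 + 14131))/7 = 8/7 + ((-15503 - 4752)/17672)/7 = 8/7 + (-20255*1/17672)/7 = 8/7 + (⅐)*(-20255/17672) = 8/7 - 20255/123704 = 17303/17672 ≈ 0.97912)
M - c(129) = 17303/17672 - 1*129 = 17303/17672 - 129 = -2262385/17672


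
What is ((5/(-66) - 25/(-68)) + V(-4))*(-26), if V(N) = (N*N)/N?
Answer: 108173/1122 ≈ 96.411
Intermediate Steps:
V(N) = N (V(N) = N²/N = N)
((5/(-66) - 25/(-68)) + V(-4))*(-26) = ((5/(-66) - 25/(-68)) - 4)*(-26) = ((5*(-1/66) - 25*(-1/68)) - 4)*(-26) = ((-5/66 + 25/68) - 4)*(-26) = (655/2244 - 4)*(-26) = -8321/2244*(-26) = 108173/1122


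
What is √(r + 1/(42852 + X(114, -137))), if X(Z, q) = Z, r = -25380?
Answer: I*√5205937575146/14322 ≈ 159.31*I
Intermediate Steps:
√(r + 1/(42852 + X(114, -137))) = √(-25380 + 1/(42852 + 114)) = √(-25380 + 1/42966) = √(-1090477079/42966) = I*√5205937575146/14322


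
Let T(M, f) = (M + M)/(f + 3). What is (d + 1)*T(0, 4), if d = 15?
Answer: 0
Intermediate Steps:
T(M, f) = 2*M/(3 + f) (T(M, f) = (2*M)/(3 + f) = 2*M/(3 + f))
(d + 1)*T(0, 4) = (15 + 1)*(2*0/(3 + 4)) = 16*(2*0/7) = 16*(2*0*(1/7)) = 16*0 = 0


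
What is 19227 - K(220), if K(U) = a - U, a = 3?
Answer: 19444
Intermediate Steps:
K(U) = 3 - U
19227 - K(220) = 19227 - (3 - 1*220) = 19227 - (3 - 220) = 19227 - 1*(-217) = 19227 + 217 = 19444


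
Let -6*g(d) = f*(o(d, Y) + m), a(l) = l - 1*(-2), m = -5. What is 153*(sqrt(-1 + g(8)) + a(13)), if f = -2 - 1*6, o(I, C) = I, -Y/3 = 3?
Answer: 2295 + 153*sqrt(3) ≈ 2560.0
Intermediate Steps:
Y = -9 (Y = -3*3 = -9)
a(l) = 2 + l (a(l) = l + 2 = 2 + l)
f = -8 (f = -2 - 6 = -8)
g(d) = -20/3 + 4*d/3 (g(d) = -(-4)*(d - 5)/3 = -(-4)*(-5 + d)/3 = -(40 - 8*d)/6 = -20/3 + 4*d/3)
153*(sqrt(-1 + g(8)) + a(13)) = 153*(sqrt(-1 + (-20/3 + (4/3)*8)) + (2 + 13)) = 153*(sqrt(-1 + (-20/3 + 32/3)) + 15) = 153*(sqrt(-1 + 4) + 15) = 153*(sqrt(3) + 15) = 153*(15 + sqrt(3)) = 2295 + 153*sqrt(3)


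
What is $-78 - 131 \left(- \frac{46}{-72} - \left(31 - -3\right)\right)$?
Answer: $\frac{154523}{36} \approx 4292.3$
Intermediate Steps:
$-78 - 131 \left(- \frac{46}{-72} - \left(31 - -3\right)\right) = -78 - 131 \left(\left(-46\right) \left(- \frac{1}{72}\right) - \left(31 + 3\right)\right) = -78 - 131 \left(\frac{23}{36} - 34\right) = -78 - - \frac{157331}{36} = -78 + \frac{157331}{36} = \frac{154523}{36}$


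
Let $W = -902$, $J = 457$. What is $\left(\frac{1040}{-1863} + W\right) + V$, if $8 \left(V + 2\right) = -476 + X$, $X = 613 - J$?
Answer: $- \frac{1759712}{1863} \approx -944.56$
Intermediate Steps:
$X = 156$ ($X = 613 - 457 = 156$)
$V = -42$ ($V = -2 + \frac{-476 + 156}{8} = -2 + \frac{1}{8} \left(-320\right) = -2 - 40 = -42$)
$\left(\frac{1040}{-1863} + W\right) + V = \left(\frac{1040}{-1863} - 902\right) - 42 = \left(1040 \left(- \frac{1}{1863}\right) - 902\right) - 42 = \left(- \frac{1040}{1863} - 902\right) - 42 = - \frac{1681466}{1863} - 42 = - \frac{1759712}{1863}$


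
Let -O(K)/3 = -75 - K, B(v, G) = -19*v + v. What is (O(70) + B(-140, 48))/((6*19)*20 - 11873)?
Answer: -2955/9593 ≈ -0.30804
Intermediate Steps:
B(v, G) = -18*v
O(K) = 225 + 3*K (O(K) = -3*(-75 - K) = 225 + 3*K)
(O(70) + B(-140, 48))/((6*19)*20 - 11873) = ((225 + 3*70) - 18*(-140))/((6*19)*20 - 11873) = ((225 + 210) + 2520)/(114*20 - 11873) = (435 + 2520)/(2280 - 11873) = 2955/(-9593) = 2955*(-1/9593) = -2955/9593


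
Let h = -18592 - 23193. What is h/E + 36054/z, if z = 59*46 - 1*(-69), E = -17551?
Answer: 749071409/48844433 ≈ 15.336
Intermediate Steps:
h = -41785
z = 2783 (z = 2714 + 69 = 2783)
h/E + 36054/z = -41785/(-17551) + 36054/2783 = -41785*(-1/17551) + 36054*(1/2783) = 41785/17551 + 36054/2783 = 749071409/48844433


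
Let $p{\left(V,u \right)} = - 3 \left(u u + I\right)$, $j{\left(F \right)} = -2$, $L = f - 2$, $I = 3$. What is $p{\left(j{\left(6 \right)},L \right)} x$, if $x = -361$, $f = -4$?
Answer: $42237$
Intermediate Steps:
$L = -6$ ($L = -4 - 2 = -6$)
$p{\left(V,u \right)} = -9 - 3 u^{2}$ ($p{\left(V,u \right)} = - 3 \left(u u + 3\right) = - 3 \left(u^{2} + 3\right) = - 3 \left(3 + u^{2}\right) = -9 - 3 u^{2}$)
$p{\left(j{\left(6 \right)},L \right)} x = \left(-9 - 3 \left(-6\right)^{2}\right) \left(-361\right) = \left(-9 - 108\right) \left(-361\right) = \left(-117\right) \left(-361\right) = 42237$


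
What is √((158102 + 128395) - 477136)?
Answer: I*√190639 ≈ 436.62*I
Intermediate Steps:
√((158102 + 128395) - 477136) = √(286497 - 477136) = √(-190639) = I*√190639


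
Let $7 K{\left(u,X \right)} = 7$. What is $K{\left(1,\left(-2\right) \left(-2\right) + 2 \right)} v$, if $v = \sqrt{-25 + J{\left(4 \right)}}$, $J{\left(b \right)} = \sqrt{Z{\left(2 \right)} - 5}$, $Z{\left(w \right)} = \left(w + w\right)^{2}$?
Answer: $\sqrt{-25 + \sqrt{11}} \approx 4.6565 i$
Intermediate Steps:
$K{\left(u,X \right)} = 1$ ($K{\left(u,X \right)} = \frac{1}{7} \cdot 7 = 1$)
$Z{\left(w \right)} = 4 w^{2}$ ($Z{\left(w \right)} = \left(2 w\right)^{2} = 4 w^{2}$)
$J{\left(b \right)} = \sqrt{11}$ ($J{\left(b \right)} = \sqrt{4 \cdot 2^{2} - 5} = \sqrt{4 \cdot 4 - 5} = \sqrt{16 - 5} = \sqrt{11}$)
$v = \sqrt{-25 + \sqrt{11}} \approx 4.6565 i$
$K{\left(1,\left(-2\right) \left(-2\right) + 2 \right)} v = 1 \sqrt{-25 + \sqrt{11}} = \sqrt{-25 + \sqrt{11}}$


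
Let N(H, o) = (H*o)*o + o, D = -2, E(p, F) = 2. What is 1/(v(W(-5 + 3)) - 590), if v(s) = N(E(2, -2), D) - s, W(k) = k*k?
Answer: -1/588 ≈ -0.0017007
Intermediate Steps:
W(k) = k²
N(H, o) = o + H*o² (N(H, o) = H*o² + o = o + H*o²)
v(s) = 6 - s (v(s) = -2*(1 + 2*(-2)) - s = -2*(1 - 4) - s = -2*(-3) - s = 6 - s)
1/(v(W(-5 + 3)) - 590) = 1/((6 - (-5 + 3)²) - 590) = 1/((6 - 1*(-2)²) - 590) = 1/((6 - 1*4) - 590) = 1/((6 - 4) - 590) = 1/(2 - 590) = 1/(-588) = -1/588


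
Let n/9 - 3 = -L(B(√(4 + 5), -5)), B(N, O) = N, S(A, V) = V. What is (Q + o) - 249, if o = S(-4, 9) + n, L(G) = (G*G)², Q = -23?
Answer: -965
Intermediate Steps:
L(G) = G⁴ (L(G) = (G²)² = G⁴)
n = -702 (n = 27 + 9*(-(√(4 + 5))⁴) = 27 + 9*(-(√9)⁴) = 27 + 9*(-1*3⁴) = 27 + 9*(-1*81) = 27 + 9*(-81) = 27 - 729 = -702)
o = -693 (o = 9 - 702 = -693)
(Q + o) - 249 = (-23 - 693) - 249 = -716 - 249 = -965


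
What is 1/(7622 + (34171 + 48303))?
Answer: 1/90096 ≈ 1.1099e-5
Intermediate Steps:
1/(7622 + (34171 + 48303)) = 1/(7622 + 82474) = 1/90096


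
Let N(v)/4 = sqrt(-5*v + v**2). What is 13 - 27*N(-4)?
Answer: -635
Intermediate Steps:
N(v) = 4*sqrt(v**2 - 5*v) (N(v) = 4*sqrt(-5*v + v**2) = 4*sqrt(v**2 - 5*v))
13 - 27*N(-4) = 13 - 108*sqrt(-4*(-5 - 4)) = 13 - 108*sqrt(-4*(-9)) = 13 - 108*sqrt(36) = 13 - 108*6 = 13 - 27*24 = 13 - 648 = -635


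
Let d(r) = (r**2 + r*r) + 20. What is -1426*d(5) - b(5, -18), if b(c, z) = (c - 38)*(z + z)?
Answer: -101008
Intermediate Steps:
d(r) = 20 + 2*r**2 (d(r) = (r**2 + r**2) + 20 = 2*r**2 + 20 = 20 + 2*r**2)
b(c, z) = 2*z*(-38 + c) (b(c, z) = (-38 + c)*(2*z) = 2*z*(-38 + c))
-1426*d(5) - b(5, -18) = -1426*(20 + 2*5**2) - 2*(-18)*(-38 + 5) = -1426*(20 + 2*25) - 2*(-18)*(-33) = -1426*(20 + 50) - 1*1188 = -1426*70 - 1188 = -99820 - 1188 = -101008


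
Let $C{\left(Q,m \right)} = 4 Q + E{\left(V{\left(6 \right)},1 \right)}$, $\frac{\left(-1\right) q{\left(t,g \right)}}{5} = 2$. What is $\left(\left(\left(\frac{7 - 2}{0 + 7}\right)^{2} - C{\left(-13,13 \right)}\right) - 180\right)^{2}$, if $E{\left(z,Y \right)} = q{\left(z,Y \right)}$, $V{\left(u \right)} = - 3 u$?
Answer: $\frac{33143049}{2401} \approx 13804.0$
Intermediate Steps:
$q{\left(t,g \right)} = -10$ ($q{\left(t,g \right)} = \left(-5\right) 2 = -10$)
$E{\left(z,Y \right)} = -10$
$C{\left(Q,m \right)} = -10 + 4 Q$ ($C{\left(Q,m \right)} = 4 Q - 10 = -10 + 4 Q$)
$\left(\left(\left(\frac{7 - 2}{0 + 7}\right)^{2} - C{\left(-13,13 \right)}\right) - 180\right)^{2} = \left(\left(\left(\frac{7 - 2}{0 + 7}\right)^{2} - \left(-10 + 4 \left(-13\right)\right)\right) - 180\right)^{2} = \left(\left(\left(\frac{5}{7}\right)^{2} - \left(-10 - 52\right)\right) - 180\right)^{2} = \left(\left(\left(5 \cdot \frac{1}{7}\right)^{2} - -62\right) - 180\right)^{2} = \left(\left(\left(\frac{5}{7}\right)^{2} + 62\right) - 180\right)^{2} = \left(\left(\frac{25}{49} + 62\right) - 180\right)^{2} = \left(\frac{3063}{49} - 180\right)^{2} = \left(- \frac{5757}{49}\right)^{2} = \frac{33143049}{2401}$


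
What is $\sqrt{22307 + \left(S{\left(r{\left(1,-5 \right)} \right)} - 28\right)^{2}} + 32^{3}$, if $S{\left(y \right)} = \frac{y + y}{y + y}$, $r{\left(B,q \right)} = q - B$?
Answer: $32768 + 2 \sqrt{5759} \approx 32920.0$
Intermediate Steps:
$S{\left(y \right)} = 1$ ($S{\left(y \right)} = \frac{2 y}{2 y} = 2 y \frac{1}{2 y} = 1$)
$\sqrt{22307 + \left(S{\left(r{\left(1,-5 \right)} \right)} - 28\right)^{2}} + 32^{3} = \sqrt{22307 + \left(1 - 28\right)^{2}} + 32^{3} = \sqrt{22307 + \left(-27\right)^{2}} + 32768 = \sqrt{22307 + 729} + 32768 = \sqrt{23036} + 32768 = 2 \sqrt{5759} + 32768 = 32768 + 2 \sqrt{5759}$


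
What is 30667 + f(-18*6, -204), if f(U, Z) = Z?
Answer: 30463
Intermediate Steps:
30667 + f(-18*6, -204) = 30667 - 204 = 30463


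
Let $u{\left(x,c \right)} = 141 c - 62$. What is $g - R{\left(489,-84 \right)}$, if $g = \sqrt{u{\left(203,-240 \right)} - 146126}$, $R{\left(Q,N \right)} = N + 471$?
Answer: $-387 + 2 i \sqrt{45007} \approx -387.0 + 424.3 i$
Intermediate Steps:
$u{\left(x,c \right)} = -62 + 141 c$
$R{\left(Q,N \right)} = 471 + N$
$g = 2 i \sqrt{45007}$ ($g = \sqrt{\left(-62 + 141 \left(-240\right)\right) - 146126} = \sqrt{\left(-62 - 33840\right) - 146126} = \sqrt{-33902 - 146126} = \sqrt{-180028} = 2 i \sqrt{45007} \approx 424.3 i$)
$g - R{\left(489,-84 \right)} = 2 i \sqrt{45007} - \left(471 - 84\right) = 2 i \sqrt{45007} - 387 = -387 + 2 i \sqrt{45007}$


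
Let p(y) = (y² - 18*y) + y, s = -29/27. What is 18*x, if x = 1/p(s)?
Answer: 6561/7076 ≈ 0.92722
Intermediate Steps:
s = -29/27 (s = -29*1/27 = -29/27 ≈ -1.0741)
p(y) = y² - 17*y
x = 729/14152 (x = 1/(-29*(-17 - 29/27)/27) = 1/(-29/27*(-488/27)) = 1/(14152/729) = 729/14152 ≈ 0.051512)
18*x = 18*(729/14152) = 6561/7076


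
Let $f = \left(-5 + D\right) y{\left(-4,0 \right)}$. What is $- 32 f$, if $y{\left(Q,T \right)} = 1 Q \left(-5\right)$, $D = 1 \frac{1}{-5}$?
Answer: $3328$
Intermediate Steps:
$D = - \frac{1}{5}$ ($D = 1 \left(- \frac{1}{5}\right) = - \frac{1}{5} \approx -0.2$)
$y{\left(Q,T \right)} = - 5 Q$ ($y{\left(Q,T \right)} = Q \left(-5\right) = - 5 Q$)
$f = -104$ ($f = \left(-5 - \frac{1}{5}\right) \left(\left(-5\right) \left(-4\right)\right) = \left(- \frac{26}{5}\right) 20 = -104$)
$- 32 f = \left(-32\right) \left(-104\right) = 3328$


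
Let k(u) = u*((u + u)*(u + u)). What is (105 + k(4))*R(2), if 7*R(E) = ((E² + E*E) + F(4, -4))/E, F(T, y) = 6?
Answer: 361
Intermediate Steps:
k(u) = 4*u³ (k(u) = u*((2*u)*(2*u)) = u*(4*u²) = 4*u³)
R(E) = (6 + 2*E²)/(7*E) (R(E) = (((E² + E*E) + 6)/E)/7 = (((E² + E²) + 6)/E)/7 = ((2*E² + 6)/E)/7 = ((6 + 2*E²)/E)/7 = (6 + 2*E²)/(7*E))
(105 + k(4))*R(2) = (105 + 4*4³)*((2/7)*(3 + 2²)/2) = (105 + 4*64)*((2/7)*(½)*(3 + 4)) = (105 + 256)*((2/7)*(½)*7) = 361*1 = 361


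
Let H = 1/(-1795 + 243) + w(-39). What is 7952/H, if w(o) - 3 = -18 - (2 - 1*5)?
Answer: -12341504/18625 ≈ -662.63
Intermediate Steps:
w(o) = -12 (w(o) = 3 + (-18 - (2 - 1*5)) = 3 + (-18 - (2 - 5)) = 3 + (-18 - 1*(-3)) = 3 + (-18 + 3) = 3 - 15 = -12)
H = -18625/1552 (H = 1/(-1795 + 243) - 12 = 1/(-1552) - 12 = -1/1552 - 12 = -18625/1552 ≈ -12.001)
7952/H = 7952/(-18625/1552) = 7952*(-1552/18625) = -12341504/18625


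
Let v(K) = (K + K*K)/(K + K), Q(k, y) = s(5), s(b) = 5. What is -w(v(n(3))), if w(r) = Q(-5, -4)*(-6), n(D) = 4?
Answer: 30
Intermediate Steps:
Q(k, y) = 5
v(K) = (K + K**2)/(2*K) (v(K) = (K + K**2)/((2*K)) = (K + K**2)*(1/(2*K)) = (K + K**2)/(2*K))
w(r) = -30 (w(r) = 5*(-6) = -30)
-w(v(n(3))) = -1*(-30) = 30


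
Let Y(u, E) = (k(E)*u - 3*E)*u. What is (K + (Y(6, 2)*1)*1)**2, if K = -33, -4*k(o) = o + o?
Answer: 11025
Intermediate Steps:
k(o) = -o/2 (k(o) = -(o + o)/4 = -o/2)
Y(u, E) = u*(-3*E - E*u/2) (Y(u, E) = ((-E/2)*u - 3*E)*u = (-E*u/2 - 3*E)*u = (-3*E - E*u/2)*u = u*(-3*E - E*u/2))
(K + (Y(6, 2)*1)*1)**2 = (-33 + (((1/2)*2*6*(-6 - 1*6))*1)*1)**2 = (-33 + (((1/2)*2*6*(-6 - 6))*1)*1)**2 = (-33 + (((1/2)*2*6*(-12))*1)*1)**2 = (-33 - 72*1*1)**2 = (-33 - 72*1)**2 = (-33 - 72)**2 = (-105)**2 = 11025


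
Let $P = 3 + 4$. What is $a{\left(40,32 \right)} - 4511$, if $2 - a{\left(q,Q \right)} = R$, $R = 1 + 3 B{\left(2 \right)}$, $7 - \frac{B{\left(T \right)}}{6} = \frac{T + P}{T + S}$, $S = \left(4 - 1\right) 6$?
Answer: $- \frac{46279}{10} \approx -4627.9$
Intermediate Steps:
$P = 7$
$S = 18$ ($S = 3 \cdot 6 = 18$)
$B{\left(T \right)} = 42 - \frac{6 \left(7 + T\right)}{18 + T}$ ($B{\left(T \right)} = 42 - 6 \frac{T + 7}{T + 18} = 42 - 6 \frac{7 + T}{18 + T} = 42 - \frac{6 \left(7 + T\right)}{18 + T}$)
$R = \frac{1189}{10}$ ($R = 1 + 3 \frac{6 \left(119 + 6 \cdot 2\right)}{18 + 2} = 1 + 3 \frac{6 \left(119 + 12\right)}{20} = 1 + 3 \cdot 6 \cdot \frac{1}{20} \cdot 131 = 1 + 3 \cdot \frac{393}{10} = 1 + \frac{1179}{10} = \frac{1189}{10} \approx 118.9$)
$a{\left(q,Q \right)} = - \frac{1169}{10}$ ($a{\left(q,Q \right)} = 2 - \frac{1189}{10} = - \frac{1169}{10}$)
$a{\left(40,32 \right)} - 4511 = - \frac{1169}{10} - 4511 = - \frac{46279}{10}$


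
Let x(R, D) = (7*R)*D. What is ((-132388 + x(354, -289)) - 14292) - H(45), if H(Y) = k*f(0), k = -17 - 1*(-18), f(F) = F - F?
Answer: -862822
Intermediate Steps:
x(R, D) = 7*D*R
f(F) = 0
k = 1 (k = -17 + 18 = 1)
H(Y) = 0 (H(Y) = 1*0 = 0)
((-132388 + x(354, -289)) - 14292) - H(45) = ((-132388 + 7*(-289)*354) - 14292) - 1*0 = ((-132388 - 716142) - 14292) + 0 = (-848530 - 14292) + 0 = -862822 + 0 = -862822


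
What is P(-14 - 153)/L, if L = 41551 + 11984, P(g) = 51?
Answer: 17/17845 ≈ 0.00095265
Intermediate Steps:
L = 53535
P(-14 - 153)/L = 51/53535 = 51*(1/53535) = 17/17845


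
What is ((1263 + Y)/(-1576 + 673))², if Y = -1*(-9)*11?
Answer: 206116/90601 ≈ 2.2750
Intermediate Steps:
Y = 99 (Y = 9*11 = 99)
((1263 + Y)/(-1576 + 673))² = ((1263 + 99)/(-1576 + 673))² = (1362/(-903))² = (1362*(-1/903))² = (-454/301)² = 206116/90601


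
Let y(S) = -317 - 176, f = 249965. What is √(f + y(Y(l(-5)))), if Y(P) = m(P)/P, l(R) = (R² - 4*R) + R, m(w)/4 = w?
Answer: 8*√3898 ≈ 499.47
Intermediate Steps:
m(w) = 4*w
l(R) = R² - 3*R
Y(P) = 4 (Y(P) = (4*P)/P = 4)
y(S) = -493
√(f + y(Y(l(-5)))) = √(249965 - 493) = √249472 = 8*√3898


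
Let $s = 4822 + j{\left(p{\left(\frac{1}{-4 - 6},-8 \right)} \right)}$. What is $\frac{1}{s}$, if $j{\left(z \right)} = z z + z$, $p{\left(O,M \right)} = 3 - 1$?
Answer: $\frac{1}{4828} \approx 0.00020713$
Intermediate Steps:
$p{\left(O,M \right)} = 2$ ($p{\left(O,M \right)} = 3 - 1 = 2$)
$j{\left(z \right)} = z + z^{2}$ ($j{\left(z \right)} = z^{2} + z = z + z^{2}$)
$s = 4828$ ($s = 4822 + 2 \left(1 + 2\right) = 4822 + 2 \cdot 3 = 4822 + 6 = 4828$)
$\frac{1}{s} = \frac{1}{4828}$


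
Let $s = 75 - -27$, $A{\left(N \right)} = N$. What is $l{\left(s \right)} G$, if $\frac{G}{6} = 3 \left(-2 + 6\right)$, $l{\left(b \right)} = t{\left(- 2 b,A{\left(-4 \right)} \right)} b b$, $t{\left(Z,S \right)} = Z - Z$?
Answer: $0$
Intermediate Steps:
$t{\left(Z,S \right)} = 0$
$s = 102$ ($s = 75 + 27 = 102$)
$l{\left(b \right)} = 0$ ($l{\left(b \right)} = 0 b b = 0 b = 0$)
$G = 72$ ($G = 6 \cdot 3 \left(-2 + 6\right) = 6 \cdot 3 \cdot 4 = 6 \cdot 12 = 72$)
$l{\left(s \right)} G = 0 \cdot 72 = 0$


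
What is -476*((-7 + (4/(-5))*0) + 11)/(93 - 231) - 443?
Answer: -29615/69 ≈ -429.20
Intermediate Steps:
-476*((-7 + (4/(-5))*0) + 11)/(93 - 231) - 443 = -476*((-7 + (4*(-⅕))*0) + 11)/(-138) - 443 = -476*((-7 - ⅘*0) + 11)*(-1)/138 - 443 = -476*((-7 + 0) + 11)*(-1)/138 - 443 = -476*(-7 + 11)*(-1)/138 - 443 = -1904*(-1)/138 - 443 = -476*(-2/69) - 443 = 952/69 - 443 = -29615/69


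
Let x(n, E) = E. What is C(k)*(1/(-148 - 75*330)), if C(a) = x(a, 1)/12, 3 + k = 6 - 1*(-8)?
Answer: -1/883080 ≈ -1.1324e-6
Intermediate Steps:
k = 11 (k = -3 + (6 - 1*(-8)) = -3 + (6 + 8) = -3 + 14 = 11)
C(a) = 1/12
C(k)*(1/(-148 - 75*330)) = (1/(-148 - 75*330))/12 = ((1/330)/(-223))/12 = (-1/223*1/330)/12 = (1/12)*(-1/73590) = -1/883080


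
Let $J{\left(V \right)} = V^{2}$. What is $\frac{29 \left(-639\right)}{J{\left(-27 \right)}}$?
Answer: $- \frac{2059}{81} \approx -25.42$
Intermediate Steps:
$\frac{29 \left(-639\right)}{J{\left(-27 \right)}} = \frac{29 \left(-639\right)}{\left(-27\right)^{2}} = - \frac{18531}{729} = \left(-18531\right) \frac{1}{729} = - \frac{2059}{81}$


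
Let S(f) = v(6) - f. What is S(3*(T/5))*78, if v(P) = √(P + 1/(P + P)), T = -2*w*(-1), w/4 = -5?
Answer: 1872 + 13*√219 ≈ 2064.4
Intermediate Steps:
w = -20 (w = 4*(-5) = -20)
T = -40 (T = -2*(-20)*(-1) = 40*(-1) = -40)
v(P) = √(P + 1/(2*P))
S(f) = -f + √219/6 (S(f) = √(2/6 + 4*6)/2 - f = √(2*(⅙) + 24)/2 - f = √(⅓ + 24)/2 - f = √(73/3)/2 - f = (√219/3)/2 - f = √219/6 - f = -f + √219/6)
S(3*(T/5))*78 = (-3*(-40/5) + √219/6)*78 = (-3*(-40*⅕) + √219/6)*78 = (-3*(-8) + √219/6)*78 = (-1*(-24) + √219/6)*78 = (24 + √219/6)*78 = 1872 + 13*√219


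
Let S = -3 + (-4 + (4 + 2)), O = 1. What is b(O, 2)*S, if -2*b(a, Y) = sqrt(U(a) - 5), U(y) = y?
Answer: I ≈ 1.0*I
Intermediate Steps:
S = -1 (S = -3 + (-4 + 6) = -3 + 2 = -1)
b(a, Y) = -sqrt(-5 + a)/2 (b(a, Y) = -sqrt(a - 5)/2 = -sqrt(-5 + a)/2)
b(O, 2)*S = -sqrt(-5 + 1)/2*(-1) = -I*(-1) = I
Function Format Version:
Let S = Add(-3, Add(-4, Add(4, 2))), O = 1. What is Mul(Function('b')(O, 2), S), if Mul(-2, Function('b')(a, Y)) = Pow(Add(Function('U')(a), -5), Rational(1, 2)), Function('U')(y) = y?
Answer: I ≈ Mul(1.0000, I)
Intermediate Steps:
S = -1 (S = Add(-3, Add(-4, 6)) = Add(-3, 2) = -1)
Function('b')(a, Y) = Mul(Rational(-1, 2), Pow(Add(-5, a), Rational(1, 2))) (Function('b')(a, Y) = Mul(Rational(-1, 2), Pow(Add(a, -5), Rational(1, 2))) = Mul(Rational(-1, 2), Pow(Add(-5, a), Rational(1, 2))))
Mul(Function('b')(O, 2), S) = Mul(Mul(Rational(-1, 2), Pow(Add(-5, 1), Rational(1, 2))), -1) = Mul(Mul(Rational(-1, 2), Pow(-4, Rational(1, 2))), -1) = Mul(Mul(Rational(-1, 2), Mul(2, I)), -1) = Mul(Mul(-1, I), -1) = I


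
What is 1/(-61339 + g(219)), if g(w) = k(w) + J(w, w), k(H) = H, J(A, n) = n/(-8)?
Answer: -8/489179 ≈ -1.6354e-5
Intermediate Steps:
J(A, n) = -n/8 (J(A, n) = n*(-1/8) = -n/8)
g(w) = 7*w/8 (g(w) = w - w/8 = 7*w/8)
1/(-61339 + g(219)) = 1/(-61339 + (7/8)*219) = 1/(-61339 + 1533/8) = 1/(-489179/8) = -8/489179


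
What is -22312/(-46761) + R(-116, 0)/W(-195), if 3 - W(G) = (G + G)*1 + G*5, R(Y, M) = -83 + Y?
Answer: 7072459/21323016 ≈ 0.33168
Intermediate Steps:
W(G) = 3 - 7*G (W(G) = 3 - ((G + G)*1 + G*5) = 3 - ((2*G)*1 + 5*G) = 3 - (2*G + 5*G) = 3 - 7*G)
-22312/(-46761) + R(-116, 0)/W(-195) = -22312/(-46761) + (-83 - 116)/(3 - 7*(-195)) = -22312*(-1/46761) - 199/(3 + 1365) = 22312/46761 - 199/1368 = 7072459/21323016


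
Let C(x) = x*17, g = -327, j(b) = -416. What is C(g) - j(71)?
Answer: -5143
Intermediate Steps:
C(x) = 17*x
C(g) - j(71) = 17*(-327) - 1*(-416) = -5559 + 416 = -5143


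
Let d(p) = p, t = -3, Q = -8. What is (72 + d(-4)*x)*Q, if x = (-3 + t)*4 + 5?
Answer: -1184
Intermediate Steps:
x = -19 (x = (-3 - 3)*4 + 5 = -6*4 + 5 = -24 + 5 = -19)
(72 + d(-4)*x)*Q = (72 - 4*(-19))*(-8) = (72 + 76)*(-8) = 148*(-8) = -1184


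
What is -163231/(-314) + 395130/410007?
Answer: 22349974479/42914066 ≈ 520.81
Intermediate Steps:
-163231/(-314) + 395130/410007 = -163231*(-1/314) + 395130*(1/410007) = 163231/314 + 131710/136669 = 22349974479/42914066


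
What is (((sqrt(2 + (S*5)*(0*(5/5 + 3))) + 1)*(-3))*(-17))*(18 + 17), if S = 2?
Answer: 1785 + 1785*sqrt(2) ≈ 4309.4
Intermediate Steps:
(((sqrt(2 + (S*5)*(0*(5/5 + 3))) + 1)*(-3))*(-17))*(18 + 17) = (((sqrt(2 + (2*5)*(0*(5/5 + 3))) + 1)*(-3))*(-17))*(18 + 17) = (((sqrt(2 + 10*(0*(5*(1/5) + 3))) + 1)*(-3))*(-17))*35 = (((sqrt(2 + 10*(0*(1 + 3))) + 1)*(-3))*(-17))*35 = (((sqrt(2 + 10*(0*4)) + 1)*(-3))*(-17))*35 = (((sqrt(2 + 10*0) + 1)*(-3))*(-17))*35 = (((sqrt(2 + 0) + 1)*(-3))*(-17))*35 = (((sqrt(2) + 1)*(-3))*(-17))*35 = (((1 + sqrt(2))*(-3))*(-17))*35 = ((-3 - 3*sqrt(2))*(-17))*35 = (51 + 51*sqrt(2))*35 = 1785 + 1785*sqrt(2)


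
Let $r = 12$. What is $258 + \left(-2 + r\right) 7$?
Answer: $328$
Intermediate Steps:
$258 + \left(-2 + r\right) 7 = 258 + \left(-2 + 12\right) 7 = 258 + 10 \cdot 7 = 258 + 70 = 328$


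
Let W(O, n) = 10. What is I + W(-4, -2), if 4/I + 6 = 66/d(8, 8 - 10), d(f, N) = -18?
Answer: 278/29 ≈ 9.5862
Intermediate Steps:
I = -12/29 (I = 4/(-6 + 66/(-18)) = 4/(-6 + 66*(-1/18)) = 4/(-6 - 11/3) = 4/(-29/3) = 4*(-3/29) = -12/29 ≈ -0.41379)
I + W(-4, -2) = -12/29 + 10 = 278/29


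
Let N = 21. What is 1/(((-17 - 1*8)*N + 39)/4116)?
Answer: -686/81 ≈ -8.4691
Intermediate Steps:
1/(((-17 - 1*8)*N + 39)/4116) = 1/(((-17 - 1*8)*21 + 39)/4116) = 1/(((-17 - 8)*21 + 39)*(1/4116)) = 1/((-25*21 + 39)*(1/4116)) = 1/((-525 + 39)*(1/4116)) = 1/(-486*1/4116) = 1/(-81/686) = -686/81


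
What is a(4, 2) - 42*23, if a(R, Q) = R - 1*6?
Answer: -968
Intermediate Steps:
a(R, Q) = -6 + R (a(R, Q) = R - 6 = -6 + R)
a(4, 2) - 42*23 = (-6 + 4) - 42*23 = -2 - 966 = -968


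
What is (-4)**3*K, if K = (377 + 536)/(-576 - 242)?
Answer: 29216/409 ≈ 71.433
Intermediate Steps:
K = -913/818 (K = 913/(-818) = 913*(-1/818) = -913/818 ≈ -1.1161)
(-4)**3*K = (-4)**3*(-913/818) = -64*(-913/818) = 29216/409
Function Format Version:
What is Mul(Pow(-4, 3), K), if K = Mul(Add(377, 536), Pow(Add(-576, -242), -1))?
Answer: Rational(29216, 409) ≈ 71.433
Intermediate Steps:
K = Rational(-913, 818) (K = Mul(913, Pow(-818, -1)) = Mul(913, Rational(-1, 818)) = Rational(-913, 818) ≈ -1.1161)
Mul(Pow(-4, 3), K) = Mul(Pow(-4, 3), Rational(-913, 818)) = Mul(-64, Rational(-913, 818)) = Rational(29216, 409)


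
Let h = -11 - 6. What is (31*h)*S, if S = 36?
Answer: -18972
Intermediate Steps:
h = -17
(31*h)*S = (31*(-17))*36 = -527*36 = -18972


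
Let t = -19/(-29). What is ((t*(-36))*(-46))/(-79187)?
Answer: -31464/2296423 ≈ -0.013701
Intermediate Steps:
t = 19/29 (t = -19*(-1/29) = 19/29 ≈ 0.65517)
((t*(-36))*(-46))/(-79187) = (((19/29)*(-36))*(-46))/(-79187) = -684/29*(-46)*(-1/79187) = (31464/29)*(-1/79187) = -31464/2296423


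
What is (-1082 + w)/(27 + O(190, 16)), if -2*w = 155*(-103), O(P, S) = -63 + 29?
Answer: -13801/14 ≈ -985.79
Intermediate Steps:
O(P, S) = -34
w = 15965/2 (w = -155*(-103)/2 = -½*(-15965) = 15965/2 ≈ 7982.5)
(-1082 + w)/(27 + O(190, 16)) = (-1082 + 15965/2)/(27 - 34) = (13801/2)/(-7) = (13801/2)*(-⅐) = -13801/14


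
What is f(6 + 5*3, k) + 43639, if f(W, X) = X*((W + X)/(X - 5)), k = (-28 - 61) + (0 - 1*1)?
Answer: 827899/19 ≈ 43574.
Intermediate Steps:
k = -90 (k = -89 + (0 - 1) = -89 - 1 = -90)
f(W, X) = X*(W + X)/(-5 + X) (f(W, X) = X*((W + X)/(-5 + X)) = X*(W + X)/(-5 + X))
f(6 + 5*3, k) + 43639 = -90*((6 + 5*3) - 90)/(-5 - 90) + 43639 = -90*((6 + 15) - 90)/(-95) + 43639 = -90*(-1/95)*(21 - 90) + 43639 = -90*(-1/95)*(-69) + 43639 = -1242/19 + 43639 = 827899/19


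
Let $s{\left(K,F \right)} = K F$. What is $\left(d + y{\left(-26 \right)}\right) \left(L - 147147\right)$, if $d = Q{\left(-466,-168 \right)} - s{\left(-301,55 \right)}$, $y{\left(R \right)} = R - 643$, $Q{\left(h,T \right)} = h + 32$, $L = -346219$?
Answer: $-7623491432$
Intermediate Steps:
$Q{\left(h,T \right)} = 32 + h$
$y{\left(R \right)} = -643 + R$
$s{\left(K,F \right)} = F K$
$d = 16121$ ($d = \left(32 - 466\right) - 55 \left(-301\right) = -434 - -16555 = -434 + 16555 = 16121$)
$\left(d + y{\left(-26 \right)}\right) \left(L - 147147\right) = \left(16121 - 669\right) \left(-346219 - 147147\right) = \left(16121 - 669\right) \left(-493366\right) = 15452 \left(-493366\right) = -7623491432$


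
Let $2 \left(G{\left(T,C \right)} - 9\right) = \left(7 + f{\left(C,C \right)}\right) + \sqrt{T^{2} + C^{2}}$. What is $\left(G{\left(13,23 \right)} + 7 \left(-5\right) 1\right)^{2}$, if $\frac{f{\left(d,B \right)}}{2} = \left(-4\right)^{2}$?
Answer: $\frac{\left(13 - \sqrt{698}\right)^{2}}{4} \approx 45.022$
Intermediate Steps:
$f{\left(d,B \right)} = 32$ ($f{\left(d,B \right)} = 2 \left(-4\right)^{2} = 2 \cdot 16 = 32$)
$G{\left(T,C \right)} = \frac{57}{2} + \frac{\sqrt{C^{2} + T^{2}}}{2}$ ($G{\left(T,C \right)} = 9 + \frac{\left(7 + 32\right) + \sqrt{T^{2} + C^{2}}}{2} = 9 + \frac{39 + \sqrt{C^{2} + T^{2}}}{2} = 9 + \left(\frac{39}{2} + \frac{\sqrt{C^{2} + T^{2}}}{2}\right) = \frac{57}{2} + \frac{\sqrt{C^{2} + T^{2}}}{2}$)
$\left(G{\left(13,23 \right)} + 7 \left(-5\right) 1\right)^{2} = \left(\left(\frac{57}{2} + \frac{\sqrt{23^{2} + 13^{2}}}{2}\right) + 7 \left(-5\right) 1\right)^{2} = \left(\left(\frac{57}{2} + \frac{\sqrt{529 + 169}}{2}\right) - 35\right)^{2} = \left(\left(\frac{57}{2} + \frac{\sqrt{698}}{2}\right) - 35\right)^{2} = \left(- \frac{13}{2} + \frac{\sqrt{698}}{2}\right)^{2}$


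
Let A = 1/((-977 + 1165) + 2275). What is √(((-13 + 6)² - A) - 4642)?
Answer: 4*I*√1741427205/2463 ≈ 67.772*I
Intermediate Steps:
A = 1/2463 (A = 1/(188 + 2275) = 1/2463 ≈ 0.00040601)
√(((-13 + 6)² - A) - 4642) = √(((-13 + 6)² - 1*1/2463) - 4642) = √(((-7)² - 1/2463) - 4642) = √((49 - 1/2463) - 4642) = √(120686/2463 - 4642) = √(-11312560/2463) = 4*I*√1741427205/2463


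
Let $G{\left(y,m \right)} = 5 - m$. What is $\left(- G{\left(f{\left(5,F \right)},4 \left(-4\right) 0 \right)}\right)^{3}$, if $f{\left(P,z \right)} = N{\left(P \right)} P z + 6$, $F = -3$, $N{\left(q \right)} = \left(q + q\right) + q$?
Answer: $-125$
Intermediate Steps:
$N{\left(q \right)} = 3 q$ ($N{\left(q \right)} = 2 q + q = 3 q$)
$f{\left(P,z \right)} = 6 + 3 z P^{2}$ ($f{\left(P,z \right)} = 3 P P z + 6 = 3 P^{2} z + 6 = 3 z P^{2} + 6 = 6 + 3 z P^{2}$)
$\left(- G{\left(f{\left(5,F \right)},4 \left(-4\right) 0 \right)}\right)^{3} = \left(- (5 - 4 \left(-4\right) 0)\right)^{3} = \left(- (5 - \left(-16\right) 0)\right)^{3} = \left(- (5 - 0)\right)^{3} = \left(- (5 + 0)\right)^{3} = \left(\left(-1\right) 5\right)^{3} = \left(-5\right)^{3} = -125$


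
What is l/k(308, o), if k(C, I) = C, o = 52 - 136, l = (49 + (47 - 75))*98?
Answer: 147/22 ≈ 6.6818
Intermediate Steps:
l = 2058 (l = (49 - 28)*98 = 21*98 = 2058)
o = -84
l/k(308, o) = 2058/308 = 2058*(1/308) = 147/22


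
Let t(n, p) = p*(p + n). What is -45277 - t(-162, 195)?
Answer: -51712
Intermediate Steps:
t(n, p) = p*(n + p)
-45277 - t(-162, 195) = -45277 - 195*(-162 + 195) = -45277 - 195*33 = -45277 - 1*6435 = -45277 - 6435 = -51712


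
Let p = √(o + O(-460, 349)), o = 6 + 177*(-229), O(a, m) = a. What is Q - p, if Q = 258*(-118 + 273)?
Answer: 39990 - I*√40987 ≈ 39990.0 - 202.45*I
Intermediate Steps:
o = -40527 (o = 6 - 40533 = -40527)
Q = 39990 (Q = 258*155 = 39990)
p = I*√40987 (p = √(-40527 - 460) = √(-40987) = I*√40987 ≈ 202.45*I)
Q - p = 39990 - I*√40987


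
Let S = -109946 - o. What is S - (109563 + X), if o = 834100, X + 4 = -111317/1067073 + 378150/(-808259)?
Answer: -908703639453772682/862471355907 ≈ -1.0536e+6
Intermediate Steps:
X = -3943372045681/862471355907 (X = -4 + (-111317/1067073 + 378150/(-808259)) = -4 + (-111317*1/1067073 + 378150*(-1/808259)) = -4 + (-111317/1067073 - 378150/808259) = -4 - 493486622053/862471355907 = -3943372045681/862471355907 ≈ -4.5722)
S = -944046 (S = -109946 - 1*834100 = -109946 - 834100 = -944046)
S - (109563 + X) = -944046 - (109563 - 3943372045681/862471355907) = -944046 - 1*94491005795192960/862471355907 = -944046 - 94491005795192960/862471355907 = -908703639453772682/862471355907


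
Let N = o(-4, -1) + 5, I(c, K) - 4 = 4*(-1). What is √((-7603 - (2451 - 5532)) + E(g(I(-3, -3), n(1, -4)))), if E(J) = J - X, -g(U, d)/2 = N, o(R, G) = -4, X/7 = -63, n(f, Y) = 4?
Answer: I*√4083 ≈ 63.898*I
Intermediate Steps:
I(c, K) = 0 (I(c, K) = 4 + 4*(-1) = 4 - 4 = 0)
X = -441 (X = 7*(-63) = -441)
N = 1 (N = -4 + 5 = 1)
g(U, d) = -2 (g(U, d) = -2*1 = -2)
E(J) = 441 + J (E(J) = J - 1*(-441) = J + 441 = 441 + J)
√((-7603 - (2451 - 5532)) + E(g(I(-3, -3), n(1, -4)))) = √((-7603 - (2451 - 5532)) + (441 - 2)) = √((-7603 - 1*(-3081)) + 439) = √((-7603 + 3081) + 439) = √(-4522 + 439) = √(-4083) = I*√4083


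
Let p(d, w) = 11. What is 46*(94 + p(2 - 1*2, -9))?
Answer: 4830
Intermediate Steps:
46*(94 + p(2 - 1*2, -9)) = 46*(94 + 11) = 46*105 = 4830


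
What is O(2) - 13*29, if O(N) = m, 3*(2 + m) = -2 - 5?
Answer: -1144/3 ≈ -381.33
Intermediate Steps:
m = -13/3 (m = -2 + (-2 - 5)/3 = -2 + (⅓)*(-7) = -2 - 7/3 = -13/3 ≈ -4.3333)
O(N) = -13/3
O(2) - 13*29 = -13/3 - 13*29 = -13/3 - 377 = -1144/3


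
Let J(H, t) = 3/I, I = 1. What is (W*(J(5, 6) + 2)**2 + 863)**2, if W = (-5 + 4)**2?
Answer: 788544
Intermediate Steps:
J(H, t) = 3 (J(H, t) = 3/1 = 3*1 = 3)
W = 1 (W = (-1)**2 = 1)
(W*(J(5, 6) + 2)**2 + 863)**2 = (1*(3 + 2)**2 + 863)**2 = (1*5**2 + 863)**2 = (1*25 + 863)**2 = (25 + 863)**2 = 888**2 = 788544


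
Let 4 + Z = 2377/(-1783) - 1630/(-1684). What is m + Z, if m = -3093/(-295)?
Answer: 2710214863/442879370 ≈ 6.1195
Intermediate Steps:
m = 3093/295 (m = -3093*(-1/295) = 3093/295 ≈ 10.485)
Z = -6553433/1501286 (Z = -4 + (2377/(-1783) - 1630/(-1684)) = -4 + (2377*(-1/1783) - 1630*(-1/1684)) = -4 + (-2377/1783 + 815/842) = -4 - 548289/1501286 = -6553433/1501286 ≈ -4.3652)
m + Z = 3093/295 - 6553433/1501286 = 2710214863/442879370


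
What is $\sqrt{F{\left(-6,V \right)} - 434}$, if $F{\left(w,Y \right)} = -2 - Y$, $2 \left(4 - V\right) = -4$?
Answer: $i \sqrt{442} \approx 21.024 i$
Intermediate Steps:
$V = 6$ ($V = 4 - -2 = 4 + 2 = 6$)
$\sqrt{F{\left(-6,V \right)} - 434} = \sqrt{\left(-2 - 6\right) - 434} = \sqrt{-8 - 434} = \sqrt{-442} = i \sqrt{442}$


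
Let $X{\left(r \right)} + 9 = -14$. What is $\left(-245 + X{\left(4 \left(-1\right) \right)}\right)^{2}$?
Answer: $71824$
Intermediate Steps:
$X{\left(r \right)} = -23$ ($X{\left(r \right)} = -9 - 14 = -23$)
$\left(-245 + X{\left(4 \left(-1\right) \right)}\right)^{2} = \left(-245 - 23\right)^{2} = \left(-268\right)^{2} = 71824$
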